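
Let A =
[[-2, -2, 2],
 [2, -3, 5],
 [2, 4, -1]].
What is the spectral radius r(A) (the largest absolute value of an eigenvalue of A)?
r(A) ≈ 6.4842

The eigenvalues of A are the roots of its characteristic polynomial. With M = A (coefficients from the trace, the sum of principal 2x2 minors, and det A):
  p(λ) = det(λ I - M) = λ^3 + 6λ^2 - 9λ - 38.
No integer candidate from the rational root theorem (±divisors of 38) is a root, so the roots are irrational. The cubic discriminant is Δ = 36612 > 0, so there are three distinct real roots. p(-7) = -24 and p(-6) = 16 have opposite signs, so a root lies in (-7, -6); Newton's method refines it to λ ≈ -6.4842. p(-3) = 16 and p(-2) = -4 have opposite signs, so a root lies in (-3, -2); Newton's method refines it to λ ≈ -2.1908. p(2) = -24 and p(3) = 16 have opposite signs, so a root lies in (2, 3); Newton's method refines it to λ ≈ 2.675. Check (Vieta): the three roots sum to -6, matching tr M = -6.
Thus the eigenvalues (to 4 decimals) are -6.4842 (modulus 6.4842); -2.1908 (modulus 2.1908); 2.675 (modulus 2.675). The spectral radius is the largest modulus: r(A) ≈ 6.4842. (Cross-check: r(A) ≤ ||A||_2 ≈ 7.2492; equality holds whenever A is normal, though it can also hold for some non-normal A.)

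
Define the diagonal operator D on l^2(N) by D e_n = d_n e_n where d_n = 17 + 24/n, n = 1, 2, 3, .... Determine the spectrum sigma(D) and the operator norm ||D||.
sigma(D) = {17 + 24/n : n ≥ 1} ∪ {17}; ||D|| = 41

A bounded diagonal operator on l^2 with diagonal entries d_n has spectrum equal to the closure of {d_n : n ≥ 1}: every d_n is an eigenvalue (with eigenvector e_n), so {d_n} ⊂ sigma(D); the spectrum is closed, so its closure is too; and for lambda not in the closure, (D - lambda I) has bounded inverse (the diagonal entries 1/(d_n - lambda) are bounded). For our sequence d_n = 17 + 24/n, n = 1, 2, 3, ...:
  - {d_n} = {17 + 24/n : n ≥ 1}; the only limit point is 17
  - closure = {17 + 24/n : n ≥ 1} ∪ {17}
For the norm: a diagonal operator has ||D|| = sup_n |d_n|. Here d_n = 17 + 24/n is positive and decreasing, so sup_n |d_n| = d_1 = 17 + 24 = 41. So ||D|| = 41.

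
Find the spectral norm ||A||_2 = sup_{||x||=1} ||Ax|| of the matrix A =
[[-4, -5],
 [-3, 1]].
||A||_2 = sqrt((51 + sqrt(1157))/2) ≈ 6.5198 (= sqrt(largest eigenvalue of A^T A))

||A||_2 = sigma_max(A) = sqrt(lambda_max(A^T A)). Form the symmetric matrix M = A^T A =
[[25, 17],
 [17, 26]].
Its characteristic polynomial (trace, determinant of M give the coefficients) is
  p(λ) = det(λ I - M) = λ^2 - 51λ + 361.
For λ^2 - 51λ + 361 the discriminant is 1157. It is nonnegative but not a perfect square, so the roots are real and irrational: λ = (51 ± sqrt(1157))/2 ≈ 42.5074, 8.4926.
So the eigenvalues of A^T A are ≈ 8.4926, 42.5074 (all ≥ 0, as they must be for A^T A). The largest is λ_max = (51 + sqrt(1157))/2 ≈ 42.5074, hence ||A||_2 = sqrt(λ_max) = sqrt((51 + sqrt(1157))/2) ≈ 6.5198.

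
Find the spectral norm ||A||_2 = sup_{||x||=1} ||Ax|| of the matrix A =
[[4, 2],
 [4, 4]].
||A||_2 = sqrt((52 + sqrt(2448))/2) ≈ 7.1231 (= sqrt(largest eigenvalue of A^T A))

||A||_2 = sigma_max(A) = sqrt(lambda_max(A^T A)). Form the symmetric matrix M = A^T A =
[[32, 24],
 [24, 20]].
Its characteristic polynomial (trace, determinant of M give the coefficients) is
  p(λ) = det(λ I - M) = λ^2 - 52λ + 64.
For λ^2 - 52λ + 64 the discriminant is 2448. It is nonnegative but not a perfect square, so the roots are real and irrational: λ = (52 ± sqrt(2448))/2 ≈ 50.7386, 1.2614.
So the eigenvalues of A^T A are ≈ 1.2614, 50.7386 (all ≥ 0, as they must be for A^T A). The largest is λ_max = (52 + sqrt(2448))/2 ≈ 50.7386, hence ||A||_2 = sqrt(λ_max) = sqrt((52 + sqrt(2448))/2) ≈ 7.1231.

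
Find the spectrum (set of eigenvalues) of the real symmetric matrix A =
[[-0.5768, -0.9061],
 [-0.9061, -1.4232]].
sigma(A) ≈ {-2, 0}

A is real symmetric, so its spectrum consists of real eigenvalues. Expanding the characteristic polynomial of the displayed matrix gives
  det(λ I - A) = p(λ) = λ^2 + (2)λ + (0).
Solving p(λ) = 0 yields eigenvalues ≈ -2, 0. (A is shown rounded to 4 decimals, so these recover the underlying integer eigenvalues to within that precision.)
Verification: the trace of A = -2 equals the sum of eigenvalues -2, and det(A) ≈ -0.0001 matches the eigenvalue product 0.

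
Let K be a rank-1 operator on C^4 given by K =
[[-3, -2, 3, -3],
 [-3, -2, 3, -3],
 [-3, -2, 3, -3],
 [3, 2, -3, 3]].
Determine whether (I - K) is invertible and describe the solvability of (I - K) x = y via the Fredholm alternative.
(I - K) is singular (det(I - K) = 0, i.e. 1 ∈ sigma(K)). (I - K) x = y is solvable iff y ⊥ ker((I - K)^*) = span{(-3, -2, 3, -3)}, i.e. iff -3y_1 - 2y_2 + 3y_3 - 3y_4 = 0. When solvable, the solutions are x = y + c·(1, 1, 1, -1), c arbitrary (ker(I - K) = span{(1, 1, 1, -1)}, dimension 1).

K has rank 1, so it is an outer product K = u v^T: every row of K is a multiple of one row vector. Reading off the entries, u = (1, 1, 1, -1) and v = (-3, -2, 3, -3) (row i of K equals u_i·v^T). A rank-one matrix u v^T satisfies K u = u (v·u) and kills the (3)-dimensional subspace v^⊥, so its characteristic polynomial is lambda^3 (lambda - v·u) with v·u = tr K = 1. Hence the eigenvalues of I - K are 1 (multiplicity 3) and 1 - (1) = 0, so det(I - K) = 0. (Direct check: I - K =
[[4, 2, -3, 3],
 [3, 3, -3, 3],
 [3, 2, -2, 3],
 [-3, -2, 3, -2]]
has determinant 0.) So 1 is an eigenvalue of K and (I - K) is not invertible. The finite-dimensional Fredholm alternative says: either (I - K) is invertible, or ker(I - K) ≠ {0} and then range(I - K) = ker((I - K)^*)^⊥, with dim ker(I - K) = dim ker((I - K)^*). We are in the second case, so we need both kernels. Kernel of I - K: (I - K) u = u - u (v·u) = u - u = 0, so ker(I - K) = span{u} = span{(1, 1, 1, -1)} (it is exactly 1-dimensional because rank(I - K) = 3). Kernel of the adjoint: K is real, so (I - K)^* = I - K^T = I - v u^T, and (I - v u^T) v = v - v (u·v) = 0; hence ker((I - K)^*) = span{v} = span{(-3, -2, 3, -3)}. Therefore (I - K) x = y is solvable iff <y, v> = 0, i.e. iff -3y_1 - 2y_2 + 3y_3 - 3y_4 = 0. When this holds, K y = u (v·y) = 0, so (I - K) y = y and x = y is a particular solution; the full solution set is the line x = y + c·u = y + c·(1, 1, 1, -1), c ∈ C.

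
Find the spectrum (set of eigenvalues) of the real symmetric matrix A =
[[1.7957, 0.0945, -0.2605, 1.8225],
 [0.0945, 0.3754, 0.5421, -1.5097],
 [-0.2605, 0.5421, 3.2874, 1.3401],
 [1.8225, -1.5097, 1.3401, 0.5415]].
sigma(A) ≈ {-2, 1, 3, 4}

A is real symmetric, so its spectrum consists of real eigenvalues. Expanding the characteristic polynomial of the displayed matrix gives
  det(λ I - A) = p(λ) = λ^4 + (-6)λ^3 + (3)λ^2 + (26)λ + (-24).
Solving p(λ) = 0 yields eigenvalues ≈ -2, 1, 3, 4. (A is shown rounded to 4 decimals, so these recover the underlying integer eigenvalues to within that precision.)
Verification: the trace of A = 6 equals the sum of eigenvalues 6, and det(A) ≈ -24.0002 matches the eigenvalue product -24.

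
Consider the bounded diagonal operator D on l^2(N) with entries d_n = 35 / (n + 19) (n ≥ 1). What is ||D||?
||D|| = 7/4 (attained at n = 1)

For D diagonal, ||D|| = sup_n |d_n| = sup_n 35/(n + 19). This is positive and strictly decreasing in n, so the supremum is attained at n = 1: d_1 = 35/(1 + 19) = 7/4. Hence ||D|| = 7/4.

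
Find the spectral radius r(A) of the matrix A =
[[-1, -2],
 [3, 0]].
r(A) = sqrt(6) ≈ 2.4495

The eigenvalues of A are the roots of its characteristic polynomial. With M = A (coefficients from the trace and determinant):
  p(λ) = det(λ I - M) = λ^2 + λ + 6.
For λ^2 + λ + 6 the discriminant is -23. It is negative, so the roots are the complex-conjugate pair λ = -1/2 ± (sqrt(23)/2) i ≈ -0.5 ± 2.3979i. For a conjugate pair the product of the roots equals the constant term, so |λ|^2 = 6 and |λ| = sqrt(6) ≈ 2.4495.
Thus the eigenvalues (to 4 decimals) are -0.5 ± 2.3979i (modulus 2.4495). The spectral radius is the largest modulus: r(A) = sqrt(6) ≈ 2.4495. (Cross-check: r(A) ≤ ||A||_2 ≈ 3.2566; equality holds whenever A is normal, though it can also hold for some non-normal A.)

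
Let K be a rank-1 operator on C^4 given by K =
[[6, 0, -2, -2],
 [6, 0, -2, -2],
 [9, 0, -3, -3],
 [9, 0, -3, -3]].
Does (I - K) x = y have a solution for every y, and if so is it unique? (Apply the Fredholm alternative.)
(I - K) is invertible (det(I - K) = 1 ≠ 0), so for every y in C^4 the equation (I - K) x = y has a unique solution.

K has rank 1, so it is an outer product K = u v^T: every row of K is a multiple of one row vector. Reading off the entries, u = (2, 2, 3, 3) and v = (3, 0, -1, -1) (row i of K equals u_i·v^T). A rank-one matrix u v^T satisfies K u = u (v·u) and kills the (3)-dimensional subspace v^⊥, so its characteristic polynomial is lambda^3 (lambda - v·u) with v·u = tr K = 0. Hence the eigenvalues of I - K are 1 (multiplicity 3) and 1 - (0) = 1, so det(I - K) = 1. (Direct check: I - K =
[[-5, 0, 2, 2],
 [-6, 1, 2, 2],
 [-9, 0, 4, 3],
 [-9, 0, 3, 4]]
has determinant 1.) The finite-dimensional Fredholm alternative says: either (I - K) is invertible, or ker(I - K) ≠ {0} and then range(I - K) = ker((I - K)^*)^⊥, with dim ker(I - K) = dim ker((I - K)^*). Since det(I - K) ≠ 0, 1 is not an eigenvalue of K and ker(I - K) = {0}, so we are in the first case: for every y there is a unique x = (I - K)^(-1) y. Explicitly, by the Sherman–Morrison formula, (I - u v^T)^(-1) = I + u v^T/(1 - v·u), i.e. (I - K)^(-1) = I + K.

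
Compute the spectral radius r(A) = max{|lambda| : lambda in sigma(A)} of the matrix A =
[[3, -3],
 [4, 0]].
r(A) = sqrt(12) ≈ 3.4641

The eigenvalues of A are the roots of its characteristic polynomial. With M = A (coefficients from the trace and determinant):
  p(λ) = det(λ I - M) = λ^2 - 3λ + 12.
For λ^2 - 3λ + 12 the discriminant is -39. It is negative, so the roots are the complex-conjugate pair λ = 3/2 ± (sqrt(39)/2) i ≈ 1.5 ± 3.1225i. For a conjugate pair the product of the roots equals the constant term, so |λ|^2 = 12 and |λ| = sqrt(12) ≈ 3.4641.
Thus the eigenvalues (to 4 decimals) are 1.5 ± 3.1225i (modulus 3.4641). The spectral radius is the largest modulus: r(A) = sqrt(12) ≈ 3.4641. (Cross-check: r(A) ≤ ||A||_2 ≈ 5.389; equality holds whenever A is normal, though it can also hold for some non-normal A.)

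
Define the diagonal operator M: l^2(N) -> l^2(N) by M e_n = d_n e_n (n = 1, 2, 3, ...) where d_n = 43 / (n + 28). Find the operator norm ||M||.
||M|| = 43/29 (attained at n = 1)

For M diagonal, ||M|| = sup_n |d_n| = sup_n 43/(n + 28). This is positive and strictly decreasing in n, so the supremum is attained at n = 1: d_1 = 43/(1 + 28) = 43/29. Hence ||M|| = 43/29.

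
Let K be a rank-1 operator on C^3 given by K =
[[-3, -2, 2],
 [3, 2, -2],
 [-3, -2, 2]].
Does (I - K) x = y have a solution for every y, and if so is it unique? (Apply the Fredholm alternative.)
(I - K) is singular (det(I - K) = 0, i.e. 1 ∈ sigma(K)). (I - K) x = y is solvable iff y ⊥ ker((I - K)^*) = span{(-3, -2, 2)}, i.e. iff -3y_1 - 2y_2 + 2y_3 = 0. When solvable, the solutions are x = y + c·(1, -1, 1), c arbitrary (ker(I - K) = span{(1, -1, 1)}, dimension 1).

K has rank 1, so it is an outer product K = u v^T: every row of K is a multiple of one row vector. Reading off the entries, u = (1, -1, 1) and v = (-3, -2, 2) (row i of K equals u_i·v^T). A rank-one matrix u v^T satisfies K u = u (v·u) and kills the (2)-dimensional subspace v^⊥, so its characteristic polynomial is lambda^2 (lambda - v·u) with v·u = tr K = 1. Hence the eigenvalues of I - K are 1 (multiplicity 2) and 1 - (1) = 0, so det(I - K) = 0. (Direct check: I - K =
[[4, 2, -2],
 [-3, -1, 2],
 [3, 2, -1]]
has determinant 0.) So 1 is an eigenvalue of K and (I - K) is not invertible. The finite-dimensional Fredholm alternative says: either (I - K) is invertible, or ker(I - K) ≠ {0} and then range(I - K) = ker((I - K)^*)^⊥, with dim ker(I - K) = dim ker((I - K)^*). We are in the second case, so we need both kernels. Kernel of I - K: (I - K) u = u - u (v·u) = u - u = 0, so ker(I - K) = span{u} = span{(1, -1, 1)} (it is exactly 1-dimensional because rank(I - K) = 2). Kernel of the adjoint: K is real, so (I - K)^* = I - K^T = I - v u^T, and (I - v u^T) v = v - v (u·v) = 0; hence ker((I - K)^*) = span{v} = span{(-3, -2, 2)}. Therefore (I - K) x = y is solvable iff <y, v> = 0, i.e. iff -3y_1 - 2y_2 + 2y_3 = 0. When this holds, K y = u (v·y) = 0, so (I - K) y = y and x = y is a particular solution; the full solution set is the line x = y + c·u = y + c·(1, -1, 1), c ∈ C.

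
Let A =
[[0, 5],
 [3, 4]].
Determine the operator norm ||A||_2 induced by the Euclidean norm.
||A||_2 = sqrt(45) ≈ 6.7082 (= sqrt(largest eigenvalue of A^T A))

||A||_2 = sigma_max(A) = sqrt(lambda_max(A^T A)). Form the symmetric matrix M = A^T A =
[[9, 12],
 [12, 41]].
Its characteristic polynomial (trace, determinant of M give the coefficients) is
  p(λ) = det(λ I - M) = λ^2 - 50λ + 225.
For λ^2 - 50λ + 225 the discriminant is 1600. It is a perfect square (40^2), so the roots are rational: λ = (50 ± 40)/2 = 45, 5.
So the eigenvalues of A^T A are ≈ 5, 45 (all ≥ 0, as they must be for A^T A). The largest is λ_max = 45, hence ||A||_2 = sqrt(λ_max) = sqrt(45) ≈ 6.7082.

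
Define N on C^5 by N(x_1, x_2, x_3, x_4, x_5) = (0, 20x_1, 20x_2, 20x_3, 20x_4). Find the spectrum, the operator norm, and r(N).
sigma(N) = {0}; ||N|| = 20; r(N) = 0. (N is nilpotent with N^5 = 0.)

On C^5, N is a strictly lower-triangular matrix with 20 on the subdiagonal and zeros elsewhere, so its characteristic polynomial is lambda^5 and every eigenvalue is 0: sigma(N) = {0}. For the operator norm, N e_i = 20e_{i+1} for i = 1, ..., 4 and N e_5 = 0, so the singular values of N are 20 (with multiplicity 4) and 0; hence ||N|| = 20. The spectral radius r(N) = max|lambda| = 0. Note ||N|| > r(N) — characteristic of non-normal nilpotent operators. Indeed N^5 = 0.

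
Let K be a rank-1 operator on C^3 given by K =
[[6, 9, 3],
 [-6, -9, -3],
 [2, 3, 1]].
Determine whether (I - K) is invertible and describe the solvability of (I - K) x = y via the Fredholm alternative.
(I - K) is invertible (det(I - K) = 3 ≠ 0), so for every y in C^3 the equation (I - K) x = y has a unique solution.

K has rank 1, so it is an outer product K = u v^T: every row of K is a multiple of one row vector. Reading off the entries, u = (-3, 3, -1) and v = (-2, -3, -1) (row i of K equals u_i·v^T). A rank-one matrix u v^T satisfies K u = u (v·u) and kills the (2)-dimensional subspace v^⊥, so its characteristic polynomial is lambda^2 (lambda - v·u) with v·u = tr K = -2. Hence the eigenvalues of I - K are 1 (multiplicity 2) and 1 - (-2) = 3, so det(I - K) = 3. (Direct check: I - K =
[[-5, -9, -3],
 [6, 10, 3],
 [-2, -3, 0]]
has determinant 3.) The finite-dimensional Fredholm alternative says: either (I - K) is invertible, or ker(I - K) ≠ {0} and then range(I - K) = ker((I - K)^*)^⊥, with dim ker(I - K) = dim ker((I - K)^*). Since det(I - K) ≠ 0, 1 is not an eigenvalue of K and ker(I - K) = {0}, so we are in the first case: for every y there is a unique x = (I - K)^(-1) y. Explicitly, by the Sherman–Morrison formula, (I - u v^T)^(-1) = I + u v^T/(1 - v·u), i.e. (I - K)^(-1) = I + K/(3).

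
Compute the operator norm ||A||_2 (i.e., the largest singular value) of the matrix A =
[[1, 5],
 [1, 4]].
||A||_2 = sqrt((43 + sqrt(1845))/2) ≈ 6.5557 (= sqrt(largest eigenvalue of A^T A))

||A||_2 = sigma_max(A) = sqrt(lambda_max(A^T A)). Form the symmetric matrix M = A^T A =
[[2, 9],
 [9, 41]].
Its characteristic polynomial (trace, determinant of M give the coefficients) is
  p(λ) = det(λ I - M) = λ^2 - 43λ + 1.
For λ^2 - 43λ + 1 the discriminant is 1845. It is nonnegative but not a perfect square, so the roots are real and irrational: λ = (43 ± sqrt(1845))/2 ≈ 42.9767, 0.0233.
So the eigenvalues of A^T A are ≈ 0.0233, 42.9767 (all ≥ 0, as they must be for A^T A). The largest is λ_max = (43 + sqrt(1845))/2 ≈ 42.9767, hence ||A||_2 = sqrt(λ_max) = sqrt((43 + sqrt(1845))/2) ≈ 6.5557.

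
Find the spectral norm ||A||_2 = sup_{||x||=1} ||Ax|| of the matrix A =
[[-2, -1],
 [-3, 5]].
||A||_2 = sqrt((39 + sqrt(845))/2) ≈ 5.8339 (= sqrt(largest eigenvalue of A^T A))

||A||_2 = sigma_max(A) = sqrt(lambda_max(A^T A)). Form the symmetric matrix M = A^T A =
[[13, -13],
 [-13, 26]].
Its characteristic polynomial (trace, determinant of M give the coefficients) is
  p(λ) = det(λ I - M) = λ^2 - 39λ + 169.
For λ^2 - 39λ + 169 the discriminant is 845. It is nonnegative but not a perfect square, so the roots are real and irrational: λ = (39 ± sqrt(845))/2 ≈ 34.0344, 4.9656.
So the eigenvalues of A^T A are ≈ 4.9656, 34.0344 (all ≥ 0, as they must be for A^T A). The largest is λ_max = (39 + sqrt(845))/2 ≈ 34.0344, hence ||A||_2 = sqrt(λ_max) = sqrt((39 + sqrt(845))/2) ≈ 5.8339.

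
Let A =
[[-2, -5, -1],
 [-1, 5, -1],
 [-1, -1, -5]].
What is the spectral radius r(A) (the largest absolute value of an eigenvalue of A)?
r(A) ≈ 5.6798

The eigenvalues of A are the roots of its characteristic polynomial. With M = A (coefficients from the trace, the sum of principal 2x2 minors, and det A):
  p(λ) = det(λ I - M) = λ^3 + 2λ^2 - 32λ - 66.
No integer candidate from the rational root theorem (±divisors of 66) is a root, so the roots are irrational. The cubic discriminant is Δ = 95700 > 0, so there are three distinct real roots. p(-6) = -18 and p(-5) = 19 have opposite signs, so a root lies in (-6, -5); Newton's method refines it to λ ≈ -5.6076. p(-3) = 21 and p(-2) = -2 have opposite signs, so a root lies in (-3, -2); Newton's method refines it to λ ≈ -2.0722. p(5) = -51 and p(6) = 30 have opposite signs, so a root lies in (5, 6); Newton's method refines it to λ ≈ 5.6798. Check (Vieta): the three roots sum to -2, matching tr M = -2.
Thus the eigenvalues (to 4 decimals) are -5.6076 (modulus 5.6076); -2.0722 (modulus 2.0722); 5.6798 (modulus 5.6798). The spectral radius is the largest modulus: r(A) ≈ 5.6798. (Cross-check: r(A) ≤ ||A||_2 ≈ 7.2951; equality holds whenever A is normal, though it can also hold for some non-normal A.)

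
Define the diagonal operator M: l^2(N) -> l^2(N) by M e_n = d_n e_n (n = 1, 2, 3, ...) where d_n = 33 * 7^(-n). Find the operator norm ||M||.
||M|| = 33/7 (attained at n = 1)

For M diagonal, ||M|| = sup_n |d_n|. The sequence d_n = 33 * 7^(-n) is positive and strictly decreasing (ratio 7^(-1) < 1), so the supremum is d_1 = 33/7. Hence ||M|| = 33/7.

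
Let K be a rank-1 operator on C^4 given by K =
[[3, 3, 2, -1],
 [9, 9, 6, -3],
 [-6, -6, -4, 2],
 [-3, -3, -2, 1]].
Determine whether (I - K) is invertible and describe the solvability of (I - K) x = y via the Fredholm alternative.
(I - K) is invertible (det(I - K) = -8 ≠ 0), so for every y in C^4 the equation (I - K) x = y has a unique solution.

K has rank 1, so it is an outer product K = u v^T: every row of K is a multiple of one row vector. Reading off the entries, u = (-1, -3, 2, 1) and v = (-3, -3, -2, 1) (row i of K equals u_i·v^T). A rank-one matrix u v^T satisfies K u = u (v·u) and kills the (3)-dimensional subspace v^⊥, so its characteristic polynomial is lambda^3 (lambda - v·u) with v·u = tr K = 9. Hence the eigenvalues of I - K are 1 (multiplicity 3) and 1 - (9) = -8, so det(I - K) = -8. (Direct check: I - K =
[[-2, -3, -2, 1],
 [-9, -8, -6, 3],
 [6, 6, 5, -2],
 [3, 3, 2, 0]]
has determinant -8.) The finite-dimensional Fredholm alternative says: either (I - K) is invertible, or ker(I - K) ≠ {0} and then range(I - K) = ker((I - K)^*)^⊥, with dim ker(I - K) = dim ker((I - K)^*). Since det(I - K) ≠ 0, 1 is not an eigenvalue of K and ker(I - K) = {0}, so we are in the first case: for every y there is a unique x = (I - K)^(-1) y. Explicitly, by the Sherman–Morrison formula, (I - u v^T)^(-1) = I + u v^T/(1 - v·u), i.e. (I - K)^(-1) = I + K/(-8).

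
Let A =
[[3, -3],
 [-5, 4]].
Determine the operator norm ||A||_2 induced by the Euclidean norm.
||A||_2 = sqrt((59 + sqrt(3445))/2) ≈ 7.6712 (= sqrt(largest eigenvalue of A^T A))

||A||_2 = sigma_max(A) = sqrt(lambda_max(A^T A)). Form the symmetric matrix M = A^T A =
[[34, -29],
 [-29, 25]].
Its characteristic polynomial (trace, determinant of M give the coefficients) is
  p(λ) = det(λ I - M) = λ^2 - 59λ + 9.
For λ^2 - 59λ + 9 the discriminant is 3445. It is nonnegative but not a perfect square, so the roots are real and irrational: λ = (59 ± sqrt(3445))/2 ≈ 58.8471, 0.1529.
So the eigenvalues of A^T A are ≈ 0.1529, 58.8471 (all ≥ 0, as they must be for A^T A). The largest is λ_max = (59 + sqrt(3445))/2 ≈ 58.8471, hence ||A||_2 = sqrt(λ_max) = sqrt((59 + sqrt(3445))/2) ≈ 7.6712.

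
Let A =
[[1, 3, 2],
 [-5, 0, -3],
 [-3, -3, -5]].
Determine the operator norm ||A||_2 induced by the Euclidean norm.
||A||_2 ≈ 8.8216 (= sqrt(largest eigenvalue of A^T A))

||A||_2 = sigma_max(A) = sqrt(lambda_max(A^T A)). Form the symmetric matrix M = A^T A =
[[35, 12, 32],
 [12, 18, 21],
 [32, 21, 38]].
Its characteristic polynomial (trace, sum of principal 2x2 minors, determinant of M give the coefficients) is
  p(λ) = det(λ I - M) = λ^3 - 91λ^2 + 1035λ - 729.
No integer candidate from the rational root theorem (±divisors of 729) is a root, so the roots are irrational. The cubic discriminant is Δ = 3460076352 > 0, so there are three distinct real roots. p(0) = -729 and p(1) = 216 have opposite signs, so a root lies in (0, 1); Newton's method refines it to λ ≈ 0.7539. p(12) = 315 and p(13) = -456 have opposite signs, so a root lies in (12, 13); Newton's method refines it to λ ≈ 12.4255. p(77) = -4040 and p(78) = 909 have opposite signs, so a root lies in (77, 78); Newton's method refines it to λ ≈ 77.8205. Check (Vieta): the three roots sum to 91, matching tr M = 91.
So the eigenvalues of A^T A are ≈ 0.7539, 12.4255, 77.8205 (all ≥ 0, as they must be for A^T A). The largest is λ_max ≈ 77.8205, hence ||A||_2 = sqrt(λ_max) ≈ 8.8216.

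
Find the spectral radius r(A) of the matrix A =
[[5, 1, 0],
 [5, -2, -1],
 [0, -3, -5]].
r(A) ≈ 5.8777

The eigenvalues of A are the roots of its characteristic polynomial. With M = A (coefficients from the trace, the sum of principal 2x2 minors, and det A):
  p(λ) = det(λ I - M) = λ^3 + 2λ^2 - 33λ - 60.
No integer candidate from the rational root theorem (±divisors of 60) is a root, so the roots are irrational. The cubic discriminant is Δ = 124104 > 0, so there are three distinct real roots. p(-6) = -6 and p(-5) = 30 have opposite signs, so a root lies in (-6, -5); Newton's method refines it to λ ≈ -5.8777. p(-2) = 6 and p(-1) = -26 have opposite signs, so a root lies in (-2, -1); Newton's method refines it to λ ≈ -1.7984. p(5) = -50 and p(6) = 30 have opposite signs, so a root lies in (5, 6); Newton's method refines it to λ ≈ 5.6761. Check (Vieta): the three roots sum to -2, matching tr M = -2.
Thus the eigenvalues (to 4 decimals) are -5.8777 (modulus 5.8777); -1.7984 (modulus 1.7984); 5.6761 (modulus 5.6761). The spectral radius is the largest modulus: r(A) ≈ 5.8777. (Cross-check: r(A) ≤ ||A||_2 ≈ 7.2955; equality holds whenever A is normal, though it can also hold for some non-normal A.)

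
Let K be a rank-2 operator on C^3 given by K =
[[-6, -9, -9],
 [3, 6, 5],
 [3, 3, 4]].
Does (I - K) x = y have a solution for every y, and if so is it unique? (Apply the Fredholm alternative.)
(I - K) is singular (det(I - K) = 0, i.e. 1 ∈ sigma(K)). (I - K) x = y is solvable iff y ⊥ ker((I - K)^*) = span{(3, 3, 4)}, i.e. iff 3y_1 + 3y_2 + 4y_3 = 0. When solvable, x is determined up to adding multiples of (0, 1, -1) (ker(I - K) = span{(0, 1, -1)}, dimension 1).

K has rank 2 and factors as K = U V^T = u1 v1^T + u2 v2^T with u1 = (-3, 1, 2), v1 = (1, 0, 1), u2 = (3, -2, -1), v2 = (-1, -3, -2) (multiplying out reproduces the displayed K). The nonzero eigenvalues of U V^T coincide with those of the 2 x 2 matrix G = V^T U = [[v1·u1, v1·u2], [v2·u1, v2·u2]] = [[-1, 2], [-4, 5]], and by the Sylvester determinant identity det(I_3 - U V^T) = det(I_2 - V^T U) = det([[2, -2], [4, -4]]) = (2)(-4) - (-2)(4) = 0. (Direct check: I - K =
[[7, 9, 9],
 [-3, -5, -5],
 [-3, -3, -3]]
has determinant 0.) So 1 is an eigenvalue of K and (I - K) is not invertible. The finite-dimensional Fredholm alternative says: either (I - K) is invertible, or ker(I - K) ≠ {0} and then range(I - K) = ker((I - K)^*)^⊥, with dim ker(I - K) = dim ker((I - K)^*). We are in the second case, so we compute both kernels via the 2 x 2 reduction. If (I - U V^T) x = 0 then x = U (V^T x) lies in the column space of U; writing x = U b gives U (I_2 - G) b = 0, and since u1, u2 are independent, (I_2 - G) b = 0. With I_2 - G = [[2, -2], [4, -4]] (singular, as its determinant is 0) a null vector is b = (-1, -1), so ker(I - K) = span{-1·u1 + (-1)·u2} = span{(0, 1, -1)}. For the adjoint, (I - K)^* = I - K^T = I - V U^T, and the same argument gives ker((I - K)^*) = {V a : (I_2 - G)^T a = 0}; (I_2 - G)^T = [[2, 4], [-2, -4]] has null vector a = (2, -1), so ker((I - K)^*) = span{2·v1 + (-1)·v2} = span{(3, 3, 4)}. (Both kernels are 1-dimensional, matching rank(I - K) = 2.) Therefore (I - K) x = y is solvable iff <y, (3, 3, 4)> = 0, i.e. iff 3y_1 + 3y_2 + 4y_3 = 0; when solvable the solution set is the line x_p + c·(0, 1, -1), c ∈ C.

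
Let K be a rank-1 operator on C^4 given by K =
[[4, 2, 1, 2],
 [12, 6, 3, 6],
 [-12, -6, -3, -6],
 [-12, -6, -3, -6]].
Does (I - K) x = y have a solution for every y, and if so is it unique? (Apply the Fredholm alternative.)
(I - K) is singular (det(I - K) = 0, i.e. 1 ∈ sigma(K)). (I - K) x = y is solvable iff y ⊥ ker((I - K)^*) = span{(4, 2, 1, 2)}, i.e. iff 4y_1 + 2y_2 + y_3 + 2y_4 = 0. When solvable, the solutions are x = y + c·(1, 3, -3, -3), c arbitrary (ker(I - K) = span{(1, 3, -3, -3)}, dimension 1).

K has rank 1, so it is an outer product K = u v^T: every row of K is a multiple of one row vector. Reading off the entries, u = (1, 3, -3, -3) and v = (4, 2, 1, 2) (row i of K equals u_i·v^T). A rank-one matrix u v^T satisfies K u = u (v·u) and kills the (3)-dimensional subspace v^⊥, so its characteristic polynomial is lambda^3 (lambda - v·u) with v·u = tr K = 1. Hence the eigenvalues of I - K are 1 (multiplicity 3) and 1 - (1) = 0, so det(I - K) = 0. (Direct check: I - K =
[[-3, -2, -1, -2],
 [-12, -5, -3, -6],
 [12, 6, 4, 6],
 [12, 6, 3, 7]]
has determinant 0.) So 1 is an eigenvalue of K and (I - K) is not invertible. The finite-dimensional Fredholm alternative says: either (I - K) is invertible, or ker(I - K) ≠ {0} and then range(I - K) = ker((I - K)^*)^⊥, with dim ker(I - K) = dim ker((I - K)^*). We are in the second case, so we need both kernels. Kernel of I - K: (I - K) u = u - u (v·u) = u - u = 0, so ker(I - K) = span{u} = span{(1, 3, -3, -3)} (it is exactly 1-dimensional because rank(I - K) = 3). Kernel of the adjoint: K is real, so (I - K)^* = I - K^T = I - v u^T, and (I - v u^T) v = v - v (u·v) = 0; hence ker((I - K)^*) = span{v} = span{(4, 2, 1, 2)}. Therefore (I - K) x = y is solvable iff <y, v> = 0, i.e. iff 4y_1 + 2y_2 + y_3 + 2y_4 = 0. When this holds, K y = u (v·y) = 0, so (I - K) y = y and x = y is a particular solution; the full solution set is the line x = y + c·u = y + c·(1, 3, -3, -3), c ∈ C.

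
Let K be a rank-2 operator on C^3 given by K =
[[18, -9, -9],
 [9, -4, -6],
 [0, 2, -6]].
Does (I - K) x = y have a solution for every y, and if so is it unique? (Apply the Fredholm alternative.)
(I - K) is invertible (det(I - K) = -70 ≠ 0), so for every y in C^3 the equation (I - K) x = y has a unique solution.

K has rank 2 and factors as K = U V^T = u1 v1^T + u2 v2^T with u1 = (-3, -2, -2), v1 = (-3, 1, 3), u2 = (3, 1, -2), v2 = (3, -2, 0) (multiplying out reproduces the displayed K). The nonzero eigenvalues of U V^T coincide with those of the 2 x 2 matrix G = V^T U = [[v1·u1, v1·u2], [v2·u1, v2·u2]] = [[1, -14], [-5, 7]], and by the Sylvester determinant identity det(I_3 - U V^T) = det(I_2 - V^T U) = det([[0, 14], [5, -6]]) = (0)(-6) - (14)(5) = -70. (Direct check: I - K =
[[-17, 9, 9],
 [-9, 5, 6],
 [0, -2, 7]]
has determinant -70.) The finite-dimensional Fredholm alternative says: either (I - K) is invertible, or ker(I - K) ≠ {0} and then range(I - K) = ker((I - K)^*)^⊥, with dim ker(I - K) = dim ker((I - K)^*). Since det(I - K) ≠ 0, 1 is not an eigenvalue of K and ker(I - K) = {0}, so we are in the first case: for every y there is a unique x = (I - K)^(-1) y. (Explicitly, by the Woodbury identity, (I - U V^T)^(-1) = I + U (I_2 - G)^(-1) V^T.)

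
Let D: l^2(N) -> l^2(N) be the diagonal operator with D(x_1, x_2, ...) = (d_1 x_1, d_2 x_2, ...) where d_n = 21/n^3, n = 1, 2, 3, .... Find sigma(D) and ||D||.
sigma(D) = {21/n^3 : n ≥ 1} ∪ {0}; ||D|| = 21

A bounded diagonal operator on l^2 with diagonal entries d_n has spectrum equal to the closure of {d_n : n ≥ 1}: every d_n is an eigenvalue (with eigenvector e_n), so {d_n} ⊂ sigma(D); the spectrum is closed, so its closure is too; and for lambda not in the closure, (D - lambda I) has bounded inverse (the diagonal entries 1/(d_n - lambda) are bounded). For our sequence d_n = 21/n^3, n = 1, 2, 3, ...:
  - {d_n} = {21/n^3 : n ≥ 1}; the only limit point is 0
  - closure = {21/n^3 : n ≥ 1} ∪ {0}
For the norm: a diagonal operator has ||D|| = sup_n |d_n|. Here d_n = 21/n^3 is positive and decreasing, so sup_n |d_n| = d_1 = 21. So ||D|| = 21.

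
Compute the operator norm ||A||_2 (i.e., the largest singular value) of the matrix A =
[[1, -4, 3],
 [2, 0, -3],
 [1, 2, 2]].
||A||_2 ≈ 5.3923 (= sqrt(largest eigenvalue of A^T A))

||A||_2 = sigma_max(A) = sqrt(lambda_max(A^T A)). Form the symmetric matrix M = A^T A =
[[6, -2, -1],
 [-2, 20, -8],
 [-1, -8, 22]].
Its characteristic polynomial (trace, sum of principal 2x2 minors, determinant of M give the coefficients) is
  p(λ) = det(λ I - M) = λ^3 - 48λ^2 + 623λ - 2116.
No integer candidate from the rational root theorem (±divisors of 2116) is a root, so the roots are irrational. The cubic discriminant is Δ = 9073300 > 0, so there are three distinct real roots. p(5) = -76 and p(6) = 110 have opposite signs, so a root lies in (5, 6); Newton's method refines it to λ ≈ 5.369. p(13) = 68 and p(14) = -58 have opposite signs, so a root lies in (13, 14); Newton's method refines it to λ ≈ 13.5543. p(29) = -28 and p(30) = 374 have opposite signs, so a root lies in (29, 30); Newton's method refines it to λ ≈ 29.0767. Check (Vieta): the three roots sum to 48, matching tr M = 48.
So the eigenvalues of A^T A are ≈ 5.369, 13.5543, 29.0767 (all ≥ 0, as they must be for A^T A). The largest is λ_max ≈ 29.0767, hence ||A||_2 = sqrt(λ_max) ≈ 5.3923.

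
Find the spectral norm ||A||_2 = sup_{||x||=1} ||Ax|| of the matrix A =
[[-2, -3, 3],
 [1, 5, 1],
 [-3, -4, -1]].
||A||_2 ≈ 7.8244 (= sqrt(largest eigenvalue of A^T A))

||A||_2 = sigma_max(A) = sqrt(lambda_max(A^T A)). Form the symmetric matrix M = A^T A =
[[14, 23, -2],
 [23, 50, 0],
 [-2, 0, 11]].
Its characteristic polynomial (trace, sum of principal 2x2 minors, determinant of M give the coefficients) is
  p(λ) = det(λ I - M) = λ^3 - 75λ^2 + 871λ - 1681.
No integer candidate from the rational root theorem (±divisors of 1681) is a root, so the roots are irrational. The cubic discriminant is Δ = 687871184 > 0, so there are three distinct real roots. p(2) = -231 and p(3) = 284 have opposite signs, so a root lies in (2, 3); Newton's method refines it to λ ≈ 2.4166. p(11) = 156 and p(12) = -301 have opposite signs, so a root lies in (11, 12); Newton's method refines it to λ ≈ 11.3619. p(61) = -644 and p(62) = 2349 have opposite signs, so a root lies in (61, 62); Newton's method refines it to λ ≈ 61.2215. Check (Vieta): the three roots sum to 75, matching tr M = 75.
So the eigenvalues of A^T A are ≈ 2.4166, 11.3619, 61.2215 (all ≥ 0, as they must be for A^T A). The largest is λ_max ≈ 61.2215, hence ||A||_2 = sqrt(λ_max) ≈ 7.8244.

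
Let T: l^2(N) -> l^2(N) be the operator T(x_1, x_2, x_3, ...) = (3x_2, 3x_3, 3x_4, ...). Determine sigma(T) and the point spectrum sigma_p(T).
sigma(T) = closed disk {z in C : |z| ≤ 3}; sigma_p(T) = open disk {z in C : |z| < 3}

Note T = 3·V where V is the unit left shift (V x)_k = x_{k+1}; so sigma(T) = 3·sigma(V) and ||T|| = 3||V||. ||T x||^2 = 9sum_{k≥2} |x_k|^2 ≤ 9||x||^2, with equality on {x : x_1 = 0}, so ||T|| = 3. For any lambda with |lambda| < 3, set r = lambda/3 (|r| < 1); the vector x = (1, r, r^2, ...) is in l^2 and satisfies T x = 3(r, r^2, ...) = lambda x, so lambda is an eigenvalue. On the boundary |lambda| = 3 the geometric series diverges, so no l^2 eigenvector exists, but these lambda lie in the approximate point spectrum. Hence sigma(T) is the closed disk of radius 3 and sigma_p(T) is the open disk.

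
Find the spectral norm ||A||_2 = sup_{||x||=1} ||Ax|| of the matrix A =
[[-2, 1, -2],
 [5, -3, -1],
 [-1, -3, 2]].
||A||_2 ≈ 6.2885 (= sqrt(largest eigenvalue of A^T A))

||A||_2 = sigma_max(A) = sqrt(lambda_max(A^T A)). Form the symmetric matrix M = A^T A =
[[30, -14, -3],
 [-14, 19, -5],
 [-3, -5, 9]].
Its characteristic polynomial (trace, sum of principal 2x2 minors, determinant of M give the coefficients) is
  p(λ) = det(λ I - M) = λ^3 - 58λ^2 + 781λ - 2025.
No integer candidate from the rational root theorem (±divisors of 2025) is a root, so the roots are irrational. The cubic discriminant is Δ = 106378665 > 0, so there are three distinct real roots. p(3) = -177 and p(4) = 235 have opposite signs, so a root lies in (3, 4); Newton's method refines it to λ ≈ 3.4018. p(15) = 15 and p(16) = -281 have opposite signs, so a root lies in (15, 16); Newton's method refines it to λ ≈ 15.0527. p(39) = -465 and p(40) = 415 have opposite signs, so a root lies in (39, 40); Newton's method refines it to λ ≈ 39.5455. Check (Vieta): the three roots sum to 58, matching tr M = 58.
So the eigenvalues of A^T A are ≈ 3.4018, 15.0527, 39.5455 (all ≥ 0, as they must be for A^T A). The largest is λ_max ≈ 39.5455, hence ||A||_2 = sqrt(λ_max) ≈ 6.2885.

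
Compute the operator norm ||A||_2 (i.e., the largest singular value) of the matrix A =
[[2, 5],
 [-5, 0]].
||A||_2 = sqrt((54 + sqrt(416))/2) ≈ 6.099 (= sqrt(largest eigenvalue of A^T A))

||A||_2 = sigma_max(A) = sqrt(lambda_max(A^T A)). Form the symmetric matrix M = A^T A =
[[29, 10],
 [10, 25]].
Its characteristic polynomial (trace, determinant of M give the coefficients) is
  p(λ) = det(λ I - M) = λ^2 - 54λ + 625.
For λ^2 - 54λ + 625 the discriminant is 416. It is nonnegative but not a perfect square, so the roots are real and irrational: λ = (54 ± sqrt(416))/2 ≈ 37.198, 16.802.
So the eigenvalues of A^T A are ≈ 16.802, 37.198 (all ≥ 0, as they must be for A^T A). The largest is λ_max = (54 + sqrt(416))/2 ≈ 37.198, hence ||A||_2 = sqrt(λ_max) = sqrt((54 + sqrt(416))/2) ≈ 6.099.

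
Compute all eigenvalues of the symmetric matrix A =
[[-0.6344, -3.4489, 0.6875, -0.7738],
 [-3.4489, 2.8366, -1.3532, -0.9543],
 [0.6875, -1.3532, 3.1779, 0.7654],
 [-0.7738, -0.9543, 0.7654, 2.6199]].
sigma(A) ≈ {-3, 2, 3, 6}

A is real symmetric, so its spectrum consists of real eigenvalues. Expanding the characteristic polynomial of the displayed matrix gives
  det(λ I - A) = p(λ) = λ^4 + (-8)λ^3 + (3)λ^2 + (72)λ + (-107.9983).
Solving p(λ) = 0 yields eigenvalues ≈ -3, 2, 3, 6. (A is shown rounded to 4 decimals, so these recover the underlying integer eigenvalues to within that precision.)
Verification: the trace of A = 8 equals the sum of eigenvalues 8, and det(A) ≈ -107.9983 matches the eigenvalue product -108.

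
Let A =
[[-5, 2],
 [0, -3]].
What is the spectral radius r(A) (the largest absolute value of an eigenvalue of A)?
r(A) = 5

The eigenvalues of A are the roots of its characteristic polynomial. With M = A (coefficients from the trace and determinant):
  p(λ) = det(λ I - M) = λ^2 + 8λ + 15.
For λ^2 + 8λ + 15 the discriminant is 4. It is a perfect square (2^2), so the roots are rational: λ = (-8 ± 2)/2 = -3, -5.
Thus the eigenvalues (to 4 decimals) are -3 (modulus 3); -5 (modulus 5). The spectral radius is the largest modulus: r(A) = 5. (Cross-check: r(A) ≤ ||A||_2 ≈ 5.5373; equality holds whenever A is normal, though it can also hold for some non-normal A.)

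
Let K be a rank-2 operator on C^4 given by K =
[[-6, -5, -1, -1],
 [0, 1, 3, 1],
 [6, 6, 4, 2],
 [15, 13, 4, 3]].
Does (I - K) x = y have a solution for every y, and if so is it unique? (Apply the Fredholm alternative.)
(I - K) is invertible (det(I - K) = -48 ≠ 0), so for every y in C^4 the equation (I - K) x = y has a unique solution.

K has rank 2 and factors as K = U V^T = u1 v1^T + u2 v2^T with u1 = (-1, -1, 0, 2), v1 = (3, 2, -1, 0), u2 = (-1, 1, 2, 3), v2 = (3, 3, 2, 1) (multiplying out reproduces the displayed K). The nonzero eigenvalues of U V^T coincide with those of the 2 x 2 matrix G = V^T U = [[v1·u1, v1·u2], [v2·u1, v2·u2]] = [[-5, -3], [-4, 7]], and by the Sylvester determinant identity det(I_4 - U V^T) = det(I_2 - V^T U) = det([[6, 3], [4, -6]]) = (6)(-6) - (3)(4) = -48. (Direct check: I - K =
[[7, 5, 1, 1],
 [0, 0, -3, -1],
 [-6, -6, -3, -2],
 [-15, -13, -4, -2]]
has determinant -48.) The finite-dimensional Fredholm alternative says: either (I - K) is invertible, or ker(I - K) ≠ {0} and then range(I - K) = ker((I - K)^*)^⊥, with dim ker(I - K) = dim ker((I - K)^*). Since det(I - K) ≠ 0, 1 is not an eigenvalue of K and ker(I - K) = {0}, so we are in the first case: for every y there is a unique x = (I - K)^(-1) y. (Explicitly, by the Woodbury identity, (I - U V^T)^(-1) = I + U (I_2 - G)^(-1) V^T.)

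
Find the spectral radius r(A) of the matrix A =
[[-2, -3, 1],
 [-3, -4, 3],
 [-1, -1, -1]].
r(A) ≈ 5.1326

The eigenvalues of A are the roots of its characteristic polynomial. With M = A (coefficients from the trace, the sum of principal 2x2 minors, and det A):
  p(λ) = det(λ I - M) = λ^3 + 7λ^2 + 9λ - 3.
No integer candidate from the rational root theorem (±divisors of 3) is a root, so the roots are irrational. The cubic discriminant is Δ = 1524 > 0, so there are three distinct real roots. p(-6) = -21 and p(-5) = 2 have opposite signs, so a root lies in (-6, -5); Newton's method refines it to λ ≈ -5.1326. p(-3) = 6 and p(-2) = -1 have opposite signs, so a root lies in (-3, -2); Newton's method refines it to λ ≈ -2.1404. p(0) = -3 and p(1) = 14 have opposite signs, so a root lies in (0, 1); Newton's method refines it to λ ≈ 0.2731. Check (Vieta): the three roots sum to -7, matching tr M = -7.
Thus the eigenvalues (to 4 decimals) are -5.1326 (modulus 5.1326); -2.1404 (modulus 2.1404); 0.2731 (modulus 0.2731). The spectral radius is the largest modulus: r(A) ≈ 5.1326. (Cross-check: r(A) ≤ ||A||_2 ≈ 6.9237; equality holds whenever A is normal, though it can also hold for some non-normal A.)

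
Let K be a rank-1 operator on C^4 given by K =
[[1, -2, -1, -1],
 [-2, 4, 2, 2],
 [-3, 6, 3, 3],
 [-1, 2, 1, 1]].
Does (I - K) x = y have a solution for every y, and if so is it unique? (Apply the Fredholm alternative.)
(I - K) is invertible (det(I - K) = -8 ≠ 0), so for every y in C^4 the equation (I - K) x = y has a unique solution.

K has rank 1, so it is an outer product K = u v^T: every row of K is a multiple of one row vector. Reading off the entries, u = (-1, 2, 3, 1) and v = (-1, 2, 1, 1) (row i of K equals u_i·v^T). A rank-one matrix u v^T satisfies K u = u (v·u) and kills the (3)-dimensional subspace v^⊥, so its characteristic polynomial is lambda^3 (lambda - v·u) with v·u = tr K = 9. Hence the eigenvalues of I - K are 1 (multiplicity 3) and 1 - (9) = -8, so det(I - K) = -8. (Direct check: I - K =
[[0, 2, 1, 1],
 [2, -3, -2, -2],
 [3, -6, -2, -3],
 [1, -2, -1, 0]]
has determinant -8.) The finite-dimensional Fredholm alternative says: either (I - K) is invertible, or ker(I - K) ≠ {0} and then range(I - K) = ker((I - K)^*)^⊥, with dim ker(I - K) = dim ker((I - K)^*). Since det(I - K) ≠ 0, 1 is not an eigenvalue of K and ker(I - K) = {0}, so we are in the first case: for every y there is a unique x = (I - K)^(-1) y. Explicitly, by the Sherman–Morrison formula, (I - u v^T)^(-1) = I + u v^T/(1 - v·u), i.e. (I - K)^(-1) = I + K/(-8).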